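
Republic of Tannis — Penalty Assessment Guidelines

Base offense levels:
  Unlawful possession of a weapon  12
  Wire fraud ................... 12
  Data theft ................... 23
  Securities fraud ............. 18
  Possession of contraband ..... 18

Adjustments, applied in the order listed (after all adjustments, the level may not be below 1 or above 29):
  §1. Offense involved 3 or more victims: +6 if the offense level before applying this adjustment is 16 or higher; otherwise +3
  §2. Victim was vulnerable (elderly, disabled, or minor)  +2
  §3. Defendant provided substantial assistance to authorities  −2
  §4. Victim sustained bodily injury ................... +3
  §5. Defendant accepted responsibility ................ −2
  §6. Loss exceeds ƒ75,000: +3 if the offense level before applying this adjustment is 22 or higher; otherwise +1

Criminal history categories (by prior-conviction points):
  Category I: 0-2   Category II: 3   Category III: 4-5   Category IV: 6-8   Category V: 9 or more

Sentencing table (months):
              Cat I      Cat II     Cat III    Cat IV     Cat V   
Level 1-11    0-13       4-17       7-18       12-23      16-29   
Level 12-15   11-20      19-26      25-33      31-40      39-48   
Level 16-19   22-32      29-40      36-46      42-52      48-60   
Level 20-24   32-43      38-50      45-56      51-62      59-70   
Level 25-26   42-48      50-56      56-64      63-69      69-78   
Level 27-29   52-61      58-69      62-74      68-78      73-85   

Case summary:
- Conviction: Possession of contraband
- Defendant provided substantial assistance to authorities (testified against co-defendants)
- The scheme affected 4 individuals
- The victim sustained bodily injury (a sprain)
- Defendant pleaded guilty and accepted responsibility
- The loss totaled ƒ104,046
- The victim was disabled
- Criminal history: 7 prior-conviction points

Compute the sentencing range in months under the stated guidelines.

Base offense level for possession of contraband: 18.
§1 applies (level before this adjustment is 18 ≥ 16, so +6): 18 + 6 = 24.
§2 applies: 24 + 2 = 26.
§3 applies: 26 − 2 = 24.
§4 applies: 24 + 3 = 27.
§5 applies: 27 − 2 = 25.
§6 applies (level before this adjustment is 25 ≥ 22, so +3): 25 + 3 = 28.
Final offense level: 28.
Criminal history: 7 prior points → Category IV (6-8).
Level 28 falls in the 27-29 band.
Grid: Level 27-29 × Category IV = 68-78 months.

68-78 months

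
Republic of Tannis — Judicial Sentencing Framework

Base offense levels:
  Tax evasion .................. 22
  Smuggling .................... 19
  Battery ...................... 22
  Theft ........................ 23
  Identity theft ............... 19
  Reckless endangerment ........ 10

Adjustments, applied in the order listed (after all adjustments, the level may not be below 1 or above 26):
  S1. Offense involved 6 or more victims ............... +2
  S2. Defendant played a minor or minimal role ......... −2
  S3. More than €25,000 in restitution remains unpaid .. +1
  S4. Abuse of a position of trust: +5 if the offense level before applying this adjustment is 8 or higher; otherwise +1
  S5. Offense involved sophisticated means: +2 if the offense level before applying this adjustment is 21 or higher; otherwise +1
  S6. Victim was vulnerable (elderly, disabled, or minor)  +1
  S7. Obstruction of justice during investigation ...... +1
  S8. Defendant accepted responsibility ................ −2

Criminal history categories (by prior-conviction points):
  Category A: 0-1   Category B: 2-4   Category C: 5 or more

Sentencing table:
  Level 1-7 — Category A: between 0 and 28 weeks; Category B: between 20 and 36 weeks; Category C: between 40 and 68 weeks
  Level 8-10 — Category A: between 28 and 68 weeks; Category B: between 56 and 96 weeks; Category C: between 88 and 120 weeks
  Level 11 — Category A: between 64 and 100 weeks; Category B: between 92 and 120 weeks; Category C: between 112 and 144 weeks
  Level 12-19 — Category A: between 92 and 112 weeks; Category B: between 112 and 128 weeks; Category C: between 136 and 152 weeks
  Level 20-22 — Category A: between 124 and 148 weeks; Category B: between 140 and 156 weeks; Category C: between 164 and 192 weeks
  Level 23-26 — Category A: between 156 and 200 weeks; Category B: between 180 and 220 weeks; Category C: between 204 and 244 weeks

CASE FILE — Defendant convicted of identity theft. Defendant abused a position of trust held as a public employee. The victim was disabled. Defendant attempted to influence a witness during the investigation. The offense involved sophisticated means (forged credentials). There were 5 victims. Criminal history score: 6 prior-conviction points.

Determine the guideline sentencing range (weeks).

Base offense level for identity theft: 19.
S1 does not apply.
S3 does not apply.
S4 applies (level before this adjustment is 19 ≥ 8, so +5): 19 + 5 = 24.
S5 applies (level before this adjustment is 24 ≥ 21, so +2): 24 + 2 = 26.
S6 applies: 26 + 1 = 27.
S7 applies: 27 + 1 = 28.
S8 does not apply.
Level 28 exceeds the maximum of 26; capped at 26.
Final offense level: 26.
Criminal history: 6 prior points → Category C (5+).
Level 26 falls in the 23-26 band.
Grid: Level 23-26 × Category C = 204-244 weeks.

204-244 weeks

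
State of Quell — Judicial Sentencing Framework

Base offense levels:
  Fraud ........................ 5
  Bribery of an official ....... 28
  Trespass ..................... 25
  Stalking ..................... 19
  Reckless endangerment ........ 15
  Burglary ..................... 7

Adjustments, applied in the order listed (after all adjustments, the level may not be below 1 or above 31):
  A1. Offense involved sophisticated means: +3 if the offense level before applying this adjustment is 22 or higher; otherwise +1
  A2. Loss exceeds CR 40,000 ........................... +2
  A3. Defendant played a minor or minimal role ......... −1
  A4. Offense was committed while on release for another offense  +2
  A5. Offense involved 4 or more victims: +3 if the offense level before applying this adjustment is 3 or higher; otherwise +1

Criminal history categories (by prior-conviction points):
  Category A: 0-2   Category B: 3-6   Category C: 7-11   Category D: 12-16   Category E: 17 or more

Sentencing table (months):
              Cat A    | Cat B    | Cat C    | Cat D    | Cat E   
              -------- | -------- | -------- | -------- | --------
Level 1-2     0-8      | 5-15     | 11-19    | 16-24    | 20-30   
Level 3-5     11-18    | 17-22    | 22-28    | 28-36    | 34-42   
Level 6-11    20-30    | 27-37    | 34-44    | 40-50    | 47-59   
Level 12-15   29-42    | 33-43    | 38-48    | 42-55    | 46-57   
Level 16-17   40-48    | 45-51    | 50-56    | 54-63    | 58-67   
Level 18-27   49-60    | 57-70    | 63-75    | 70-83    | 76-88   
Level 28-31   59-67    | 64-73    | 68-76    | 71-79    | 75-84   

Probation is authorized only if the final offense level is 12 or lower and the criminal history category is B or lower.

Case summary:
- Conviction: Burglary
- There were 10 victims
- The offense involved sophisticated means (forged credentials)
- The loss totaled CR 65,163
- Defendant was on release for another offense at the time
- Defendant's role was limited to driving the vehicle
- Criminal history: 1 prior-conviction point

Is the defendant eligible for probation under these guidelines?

Base offense level for burglary: 7.
A1 applies (level before this adjustment is 7 < 22, so +1): 7 + 1 = 8.
A2 applies: 8 + 2 = 10.
A3 applies: 10 − 1 = 9.
A4 applies: 9 + 2 = 11.
A5 applies (level before this adjustment is 11 ≥ 3, so +3): 11 + 3 = 14.
Final offense level: 14.
Criminal history: 1 prior point → Category A (0-2).
Level 14 falls in the 12-15 band.
Grid: Level 12-15 × Category A = 29-42 months.
Probation check: level 14 > 12 and category A ≤ B → not eligible.

No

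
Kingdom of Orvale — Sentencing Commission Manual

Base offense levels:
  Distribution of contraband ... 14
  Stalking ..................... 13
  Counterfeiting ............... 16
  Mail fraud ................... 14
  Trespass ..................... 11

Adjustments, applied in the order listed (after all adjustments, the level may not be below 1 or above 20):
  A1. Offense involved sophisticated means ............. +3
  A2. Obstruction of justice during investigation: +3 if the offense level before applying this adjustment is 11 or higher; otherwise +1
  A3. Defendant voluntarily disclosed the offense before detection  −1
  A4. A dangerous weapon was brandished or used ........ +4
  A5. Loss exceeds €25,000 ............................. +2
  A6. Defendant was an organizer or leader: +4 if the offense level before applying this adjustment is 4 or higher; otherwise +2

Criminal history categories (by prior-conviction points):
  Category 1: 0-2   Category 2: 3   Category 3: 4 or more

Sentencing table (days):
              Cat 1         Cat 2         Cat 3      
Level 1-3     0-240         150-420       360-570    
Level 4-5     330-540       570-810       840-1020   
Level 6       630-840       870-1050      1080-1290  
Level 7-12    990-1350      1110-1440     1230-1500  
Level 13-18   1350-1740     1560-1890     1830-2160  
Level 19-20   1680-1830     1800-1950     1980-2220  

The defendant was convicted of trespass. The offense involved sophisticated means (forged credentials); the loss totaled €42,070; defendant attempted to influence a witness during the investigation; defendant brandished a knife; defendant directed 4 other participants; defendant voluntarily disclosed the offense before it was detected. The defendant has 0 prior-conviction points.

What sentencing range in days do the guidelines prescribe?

1680-1830 days

Base offense level for trespass: 11.
A1 applies: 11 + 3 = 14.
A2 applies (level before this adjustment is 14 ≥ 11, so +3): 14 + 3 = 17.
A3 applies: 17 − 1 = 16.
A4 applies: 16 + 4 = 20.
A5 applies: 20 + 2 = 22.
A6 applies (level before this adjustment is 22 ≥ 4, so +4): 22 + 4 = 26.
Level 26 exceeds the maximum of 20; capped at 20.
Final offense level: 20.
Criminal history: 0 prior points → Category 1 (0-2).
Level 20 falls in the 19-20 band.
Grid: Level 19-20 × Category 1 = 1680-1830 days.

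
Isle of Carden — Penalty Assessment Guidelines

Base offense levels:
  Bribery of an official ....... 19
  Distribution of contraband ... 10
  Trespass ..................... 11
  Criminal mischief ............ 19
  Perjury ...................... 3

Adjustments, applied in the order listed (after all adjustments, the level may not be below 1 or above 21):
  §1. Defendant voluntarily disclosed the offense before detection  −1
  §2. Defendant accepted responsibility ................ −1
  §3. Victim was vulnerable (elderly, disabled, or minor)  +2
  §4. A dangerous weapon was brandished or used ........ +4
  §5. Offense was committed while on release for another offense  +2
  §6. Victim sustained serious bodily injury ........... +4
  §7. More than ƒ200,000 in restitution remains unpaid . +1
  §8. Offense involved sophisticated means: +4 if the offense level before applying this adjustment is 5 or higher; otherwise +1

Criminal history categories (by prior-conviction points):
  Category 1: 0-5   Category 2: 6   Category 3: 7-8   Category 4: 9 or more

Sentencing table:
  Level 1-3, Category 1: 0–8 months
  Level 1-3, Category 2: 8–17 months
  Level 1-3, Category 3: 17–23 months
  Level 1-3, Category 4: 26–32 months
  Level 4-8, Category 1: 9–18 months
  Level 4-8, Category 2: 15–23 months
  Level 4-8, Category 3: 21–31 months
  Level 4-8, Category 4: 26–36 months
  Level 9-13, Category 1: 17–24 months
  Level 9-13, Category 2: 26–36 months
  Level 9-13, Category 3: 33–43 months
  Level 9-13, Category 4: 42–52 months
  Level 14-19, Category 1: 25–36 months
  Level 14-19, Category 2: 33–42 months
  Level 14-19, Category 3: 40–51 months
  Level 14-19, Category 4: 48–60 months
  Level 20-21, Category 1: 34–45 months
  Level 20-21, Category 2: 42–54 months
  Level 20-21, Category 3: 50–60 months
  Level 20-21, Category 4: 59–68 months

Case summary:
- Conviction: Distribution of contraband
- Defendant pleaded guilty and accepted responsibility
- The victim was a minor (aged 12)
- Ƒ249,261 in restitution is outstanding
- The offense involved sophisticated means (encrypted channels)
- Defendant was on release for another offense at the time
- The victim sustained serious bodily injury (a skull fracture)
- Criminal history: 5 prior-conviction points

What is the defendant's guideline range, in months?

34-45 months

Base offense level for distribution of contraband: 10.
§1 does not apply.
§2 applies: 10 − 1 = 9.
§3 applies: 9 + 2 = 11.
§4 does not apply.
§5 applies: 11 + 2 = 13.
§6 applies: 13 + 4 = 17.
§7 applies: 17 + 1 = 18.
§8 applies (level before this adjustment is 18 ≥ 5, so +4): 18 + 4 = 22.
Level 22 exceeds the maximum of 21; capped at 21.
Final offense level: 21.
Criminal history: 5 prior points → Category 1 (0-5).
Level 21 falls in the 20-21 band.
Grid: Level 20-21 × Category 1 = 34-45 months.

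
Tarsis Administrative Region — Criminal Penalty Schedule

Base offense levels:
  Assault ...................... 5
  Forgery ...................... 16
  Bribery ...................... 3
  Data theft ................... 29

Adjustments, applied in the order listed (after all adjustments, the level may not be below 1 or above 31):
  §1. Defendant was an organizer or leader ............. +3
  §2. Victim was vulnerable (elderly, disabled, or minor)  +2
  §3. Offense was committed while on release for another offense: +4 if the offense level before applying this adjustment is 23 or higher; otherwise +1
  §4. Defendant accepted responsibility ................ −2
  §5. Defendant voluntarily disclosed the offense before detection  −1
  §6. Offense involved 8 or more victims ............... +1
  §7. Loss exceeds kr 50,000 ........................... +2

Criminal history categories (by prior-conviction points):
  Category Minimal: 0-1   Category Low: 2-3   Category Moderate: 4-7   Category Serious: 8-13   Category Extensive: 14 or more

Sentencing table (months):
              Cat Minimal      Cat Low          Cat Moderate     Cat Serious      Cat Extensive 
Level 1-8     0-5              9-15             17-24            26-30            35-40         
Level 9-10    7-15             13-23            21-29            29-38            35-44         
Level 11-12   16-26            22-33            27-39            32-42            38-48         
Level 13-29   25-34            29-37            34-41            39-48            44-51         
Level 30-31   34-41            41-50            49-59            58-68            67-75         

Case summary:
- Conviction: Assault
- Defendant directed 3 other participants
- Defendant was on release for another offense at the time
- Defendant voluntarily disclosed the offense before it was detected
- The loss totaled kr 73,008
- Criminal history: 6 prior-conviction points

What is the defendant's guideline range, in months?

Base offense level for assault: 5.
§1 applies: 5 + 3 = 8.
§2 does not apply.
§3 applies (level before this adjustment is 8 < 23, so +1): 8 + 1 = 9.
§5 applies: 9 − 1 = 8.
§6 does not apply.
§7 applies: 8 + 2 = 10.
Final offense level: 10.
Criminal history: 6 prior points → Category Moderate (4-7).
Level 10 falls in the 9-10 band.
Grid: Level 9-10 × Category Moderate = 21-29 months.

21-29 months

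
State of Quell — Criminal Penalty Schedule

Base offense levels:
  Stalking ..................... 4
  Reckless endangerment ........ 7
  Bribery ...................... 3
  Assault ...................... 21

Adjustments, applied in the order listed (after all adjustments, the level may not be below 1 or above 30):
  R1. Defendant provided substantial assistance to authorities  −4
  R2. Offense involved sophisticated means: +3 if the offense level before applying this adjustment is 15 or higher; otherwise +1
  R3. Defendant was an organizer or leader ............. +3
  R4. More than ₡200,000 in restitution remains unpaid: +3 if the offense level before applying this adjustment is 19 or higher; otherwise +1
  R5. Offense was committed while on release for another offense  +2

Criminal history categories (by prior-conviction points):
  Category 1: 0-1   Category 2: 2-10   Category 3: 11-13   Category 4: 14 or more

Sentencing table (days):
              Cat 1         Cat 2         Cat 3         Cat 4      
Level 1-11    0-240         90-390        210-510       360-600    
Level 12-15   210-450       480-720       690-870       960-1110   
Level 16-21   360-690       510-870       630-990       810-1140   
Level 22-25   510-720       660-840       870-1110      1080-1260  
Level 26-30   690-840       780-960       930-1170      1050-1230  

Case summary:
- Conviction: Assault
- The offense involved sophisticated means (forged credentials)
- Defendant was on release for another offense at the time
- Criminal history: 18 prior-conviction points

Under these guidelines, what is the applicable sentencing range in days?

Base offense level for assault: 21.
R1 does not apply.
R2 applies (level before this adjustment is 21 ≥ 15, so +3): 21 + 3 = 24.
R3 does not apply.
R4 does not apply.
R5 applies: 24 + 2 = 26.
Final offense level: 26.
Criminal history: 18 prior points → Category 4 (14+).
Level 26 falls in the 26-30 band.
Grid: Level 26-30 × Category 4 = 1050-1230 days.

1050-1230 days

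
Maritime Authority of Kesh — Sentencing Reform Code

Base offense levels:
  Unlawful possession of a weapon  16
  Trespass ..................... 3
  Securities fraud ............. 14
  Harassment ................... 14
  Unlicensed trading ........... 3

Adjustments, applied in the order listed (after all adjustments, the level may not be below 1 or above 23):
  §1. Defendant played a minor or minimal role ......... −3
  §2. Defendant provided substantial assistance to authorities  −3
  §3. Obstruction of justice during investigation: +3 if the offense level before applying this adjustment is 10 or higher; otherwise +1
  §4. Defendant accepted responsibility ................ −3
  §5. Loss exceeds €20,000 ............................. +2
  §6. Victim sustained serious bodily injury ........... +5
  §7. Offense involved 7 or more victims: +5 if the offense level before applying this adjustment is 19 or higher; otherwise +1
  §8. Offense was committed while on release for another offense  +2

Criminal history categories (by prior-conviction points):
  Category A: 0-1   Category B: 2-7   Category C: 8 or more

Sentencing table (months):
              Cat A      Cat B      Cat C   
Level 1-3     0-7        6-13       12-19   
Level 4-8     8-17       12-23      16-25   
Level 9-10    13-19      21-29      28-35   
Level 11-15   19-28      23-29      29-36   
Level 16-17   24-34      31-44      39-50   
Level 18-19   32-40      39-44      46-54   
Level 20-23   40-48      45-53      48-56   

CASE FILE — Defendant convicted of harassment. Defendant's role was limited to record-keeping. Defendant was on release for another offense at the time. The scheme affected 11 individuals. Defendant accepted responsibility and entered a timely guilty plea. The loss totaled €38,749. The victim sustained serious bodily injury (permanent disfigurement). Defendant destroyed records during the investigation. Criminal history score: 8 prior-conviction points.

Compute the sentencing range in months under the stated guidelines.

48-56 months

Base offense level for harassment: 14.
§1 applies: 14 − 3 = 11.
§3 applies (level before this adjustment is 11 ≥ 10, so +3): 11 + 3 = 14.
§4 applies: 14 − 3 = 11.
§5 applies: 11 + 2 = 13.
§6 applies: 13 + 5 = 18.
§7 applies (level before this adjustment is 18 < 19, so +1): 18 + 1 = 19.
§8 applies: 19 + 2 = 21.
Final offense level: 21.
Criminal history: 8 prior points → Category C (8+).
Level 21 falls in the 20-23 band.
Grid: Level 20-23 × Category C = 48-56 months.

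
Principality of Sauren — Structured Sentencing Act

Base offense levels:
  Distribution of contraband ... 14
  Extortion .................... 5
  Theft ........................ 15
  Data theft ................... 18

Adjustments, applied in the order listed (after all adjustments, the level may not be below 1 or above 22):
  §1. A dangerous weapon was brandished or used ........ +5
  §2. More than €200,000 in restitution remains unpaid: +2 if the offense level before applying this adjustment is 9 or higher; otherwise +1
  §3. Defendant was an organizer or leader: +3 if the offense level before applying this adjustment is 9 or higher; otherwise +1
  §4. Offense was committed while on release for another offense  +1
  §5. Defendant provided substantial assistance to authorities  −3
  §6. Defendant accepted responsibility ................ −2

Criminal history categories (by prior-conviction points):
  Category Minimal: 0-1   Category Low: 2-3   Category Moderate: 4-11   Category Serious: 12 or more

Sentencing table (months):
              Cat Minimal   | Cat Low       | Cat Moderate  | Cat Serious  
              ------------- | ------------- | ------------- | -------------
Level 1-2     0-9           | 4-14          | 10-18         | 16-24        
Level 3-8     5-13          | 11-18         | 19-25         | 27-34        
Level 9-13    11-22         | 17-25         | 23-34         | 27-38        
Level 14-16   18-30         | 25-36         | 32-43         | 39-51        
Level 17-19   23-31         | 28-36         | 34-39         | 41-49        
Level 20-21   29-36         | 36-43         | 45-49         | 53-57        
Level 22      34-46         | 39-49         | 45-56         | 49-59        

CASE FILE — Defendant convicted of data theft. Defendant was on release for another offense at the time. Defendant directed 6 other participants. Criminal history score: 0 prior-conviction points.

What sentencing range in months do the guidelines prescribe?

34-46 months

Base offense level for data theft: 18.
§1 does not apply.
§2 does not apply.
§3 applies (level before this adjustment is 18 ≥ 9, so +3): 18 + 3 = 21.
§4 applies: 21 + 1 = 22.
§5 does not apply.
§6 does not apply.
Final offense level: 22.
Criminal history: 0 prior points → Category Minimal (0-1).
Level 22 falls in the 22 band.
Grid: Level 22 × Category Minimal = 34-46 months.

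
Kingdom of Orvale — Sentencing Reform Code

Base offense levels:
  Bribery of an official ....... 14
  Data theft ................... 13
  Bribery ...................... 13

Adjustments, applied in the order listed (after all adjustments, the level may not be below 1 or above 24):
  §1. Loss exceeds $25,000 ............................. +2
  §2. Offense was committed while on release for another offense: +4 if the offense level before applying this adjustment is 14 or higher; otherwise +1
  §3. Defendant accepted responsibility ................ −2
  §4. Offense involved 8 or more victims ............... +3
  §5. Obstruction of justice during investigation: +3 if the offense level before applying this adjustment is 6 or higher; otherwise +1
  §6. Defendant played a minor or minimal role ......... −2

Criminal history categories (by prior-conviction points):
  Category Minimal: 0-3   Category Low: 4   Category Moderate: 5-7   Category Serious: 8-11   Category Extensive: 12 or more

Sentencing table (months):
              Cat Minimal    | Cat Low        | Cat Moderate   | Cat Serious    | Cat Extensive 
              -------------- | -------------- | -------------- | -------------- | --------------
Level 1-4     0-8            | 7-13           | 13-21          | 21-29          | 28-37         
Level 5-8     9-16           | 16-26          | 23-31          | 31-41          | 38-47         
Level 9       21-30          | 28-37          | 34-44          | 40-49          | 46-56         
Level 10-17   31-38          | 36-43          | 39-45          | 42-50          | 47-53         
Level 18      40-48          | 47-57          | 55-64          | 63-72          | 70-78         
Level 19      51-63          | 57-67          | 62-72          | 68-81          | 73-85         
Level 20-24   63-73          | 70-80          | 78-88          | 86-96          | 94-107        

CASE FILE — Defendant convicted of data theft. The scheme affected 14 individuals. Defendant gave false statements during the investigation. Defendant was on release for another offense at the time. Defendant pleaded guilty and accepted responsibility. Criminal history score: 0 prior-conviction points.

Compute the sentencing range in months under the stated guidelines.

Base offense level for data theft: 13.
§1 does not apply.
§2 applies (level before this adjustment is 13 < 14, so +1): 13 + 1 = 14.
§3 applies: 14 − 2 = 12.
§4 applies: 12 + 3 = 15.
§5 applies (level before this adjustment is 15 ≥ 6, so +3): 15 + 3 = 18.
Final offense level: 18.
Criminal history: 0 prior points → Category Minimal (0-3).
Level 18 falls in the 18 band.
Grid: Level 18 × Category Minimal = 40-48 months.

40-48 months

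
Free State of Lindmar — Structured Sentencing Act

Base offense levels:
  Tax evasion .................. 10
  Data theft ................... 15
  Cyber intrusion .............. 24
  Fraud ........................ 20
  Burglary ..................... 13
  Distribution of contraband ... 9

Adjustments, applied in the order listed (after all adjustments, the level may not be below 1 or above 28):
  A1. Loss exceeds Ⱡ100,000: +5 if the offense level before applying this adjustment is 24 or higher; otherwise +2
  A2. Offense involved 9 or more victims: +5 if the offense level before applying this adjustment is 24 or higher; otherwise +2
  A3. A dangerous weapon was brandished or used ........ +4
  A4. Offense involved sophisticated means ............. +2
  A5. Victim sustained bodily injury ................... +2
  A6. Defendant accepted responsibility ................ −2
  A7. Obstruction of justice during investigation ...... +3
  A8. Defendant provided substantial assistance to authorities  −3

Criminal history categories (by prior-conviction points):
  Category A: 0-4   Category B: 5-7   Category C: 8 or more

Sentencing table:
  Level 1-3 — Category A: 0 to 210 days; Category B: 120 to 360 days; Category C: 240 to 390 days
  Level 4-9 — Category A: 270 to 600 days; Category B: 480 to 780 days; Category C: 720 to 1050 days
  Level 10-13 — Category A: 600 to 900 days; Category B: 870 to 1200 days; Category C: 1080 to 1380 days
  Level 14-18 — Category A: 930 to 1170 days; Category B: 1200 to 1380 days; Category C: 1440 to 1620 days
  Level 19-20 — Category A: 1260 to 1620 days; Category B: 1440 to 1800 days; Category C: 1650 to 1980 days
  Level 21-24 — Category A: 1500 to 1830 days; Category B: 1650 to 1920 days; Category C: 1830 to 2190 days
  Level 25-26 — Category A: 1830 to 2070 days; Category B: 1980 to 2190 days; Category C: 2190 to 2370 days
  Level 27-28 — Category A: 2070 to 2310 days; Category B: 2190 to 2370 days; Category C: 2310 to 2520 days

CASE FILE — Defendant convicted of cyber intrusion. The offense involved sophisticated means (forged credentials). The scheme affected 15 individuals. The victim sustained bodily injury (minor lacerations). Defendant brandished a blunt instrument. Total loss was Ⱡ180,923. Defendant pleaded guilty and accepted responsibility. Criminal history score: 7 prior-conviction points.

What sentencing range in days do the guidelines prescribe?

2190-2370 days

Base offense level for cyber intrusion: 24.
A1 applies (level before this adjustment is 24 ≥ 24, so +5): 24 + 5 = 29.
A2 applies (level before this adjustment is 29 ≥ 24, so +5): 29 + 5 = 34.
A3 applies: 34 + 4 = 38.
A4 applies: 38 + 2 = 40.
A5 applies: 40 + 2 = 42.
A6 applies: 42 − 2 = 40.
A7 does not apply.
A8 does not apply.
Level 40 exceeds the maximum of 28; capped at 28.
Final offense level: 28.
Criminal history: 7 prior points → Category B (5-7).
Level 28 falls in the 27-28 band.
Grid: Level 27-28 × Category B = 2190-2370 days.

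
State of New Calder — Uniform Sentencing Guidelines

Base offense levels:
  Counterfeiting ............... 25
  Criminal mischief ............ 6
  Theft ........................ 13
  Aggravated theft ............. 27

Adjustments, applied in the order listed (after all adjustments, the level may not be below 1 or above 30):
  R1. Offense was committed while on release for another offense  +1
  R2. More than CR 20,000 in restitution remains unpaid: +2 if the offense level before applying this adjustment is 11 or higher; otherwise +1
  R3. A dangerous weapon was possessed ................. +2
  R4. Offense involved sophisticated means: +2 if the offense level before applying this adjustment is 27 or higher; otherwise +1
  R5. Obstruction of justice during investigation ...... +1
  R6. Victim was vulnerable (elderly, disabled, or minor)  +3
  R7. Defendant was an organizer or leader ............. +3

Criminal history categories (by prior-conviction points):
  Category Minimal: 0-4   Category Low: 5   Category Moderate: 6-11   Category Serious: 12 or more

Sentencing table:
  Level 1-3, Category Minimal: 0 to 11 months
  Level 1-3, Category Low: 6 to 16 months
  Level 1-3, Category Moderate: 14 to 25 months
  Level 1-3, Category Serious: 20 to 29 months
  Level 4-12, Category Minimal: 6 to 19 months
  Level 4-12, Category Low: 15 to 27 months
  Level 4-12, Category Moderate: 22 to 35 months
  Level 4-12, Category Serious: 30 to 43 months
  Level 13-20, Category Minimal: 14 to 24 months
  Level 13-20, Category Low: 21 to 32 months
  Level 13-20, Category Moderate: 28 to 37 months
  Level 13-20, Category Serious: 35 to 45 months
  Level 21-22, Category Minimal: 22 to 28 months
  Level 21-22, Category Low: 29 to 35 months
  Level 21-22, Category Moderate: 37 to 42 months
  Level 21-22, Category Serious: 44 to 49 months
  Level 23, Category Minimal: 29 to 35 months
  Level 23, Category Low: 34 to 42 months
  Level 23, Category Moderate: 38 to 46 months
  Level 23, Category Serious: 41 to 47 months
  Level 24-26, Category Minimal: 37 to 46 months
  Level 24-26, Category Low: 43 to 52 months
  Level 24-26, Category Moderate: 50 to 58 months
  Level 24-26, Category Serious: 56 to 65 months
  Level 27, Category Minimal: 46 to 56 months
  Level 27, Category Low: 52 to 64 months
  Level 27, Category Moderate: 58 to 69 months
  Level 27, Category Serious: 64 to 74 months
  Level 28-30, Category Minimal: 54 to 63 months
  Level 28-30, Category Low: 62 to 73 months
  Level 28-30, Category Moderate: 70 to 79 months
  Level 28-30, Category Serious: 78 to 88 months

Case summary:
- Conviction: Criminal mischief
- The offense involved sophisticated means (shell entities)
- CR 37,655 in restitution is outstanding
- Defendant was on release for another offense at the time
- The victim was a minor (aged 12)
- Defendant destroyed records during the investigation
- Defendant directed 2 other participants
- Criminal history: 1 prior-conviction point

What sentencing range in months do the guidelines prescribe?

Base offense level for criminal mischief: 6.
R1 applies: 6 + 1 = 7.
R2 applies (level before this adjustment is 7 < 11, so +1): 7 + 1 = 8.
R4 applies (level before this adjustment is 8 < 27, so +1): 8 + 1 = 9.
R5 applies: 9 + 1 = 10.
R6 applies: 10 + 3 = 13.
R7 applies: 13 + 3 = 16.
Final offense level: 16.
Criminal history: 1 prior point → Category Minimal (0-4).
Level 16 falls in the 13-20 band.
Grid: Level 13-20 × Category Minimal = 14-24 months.

14-24 months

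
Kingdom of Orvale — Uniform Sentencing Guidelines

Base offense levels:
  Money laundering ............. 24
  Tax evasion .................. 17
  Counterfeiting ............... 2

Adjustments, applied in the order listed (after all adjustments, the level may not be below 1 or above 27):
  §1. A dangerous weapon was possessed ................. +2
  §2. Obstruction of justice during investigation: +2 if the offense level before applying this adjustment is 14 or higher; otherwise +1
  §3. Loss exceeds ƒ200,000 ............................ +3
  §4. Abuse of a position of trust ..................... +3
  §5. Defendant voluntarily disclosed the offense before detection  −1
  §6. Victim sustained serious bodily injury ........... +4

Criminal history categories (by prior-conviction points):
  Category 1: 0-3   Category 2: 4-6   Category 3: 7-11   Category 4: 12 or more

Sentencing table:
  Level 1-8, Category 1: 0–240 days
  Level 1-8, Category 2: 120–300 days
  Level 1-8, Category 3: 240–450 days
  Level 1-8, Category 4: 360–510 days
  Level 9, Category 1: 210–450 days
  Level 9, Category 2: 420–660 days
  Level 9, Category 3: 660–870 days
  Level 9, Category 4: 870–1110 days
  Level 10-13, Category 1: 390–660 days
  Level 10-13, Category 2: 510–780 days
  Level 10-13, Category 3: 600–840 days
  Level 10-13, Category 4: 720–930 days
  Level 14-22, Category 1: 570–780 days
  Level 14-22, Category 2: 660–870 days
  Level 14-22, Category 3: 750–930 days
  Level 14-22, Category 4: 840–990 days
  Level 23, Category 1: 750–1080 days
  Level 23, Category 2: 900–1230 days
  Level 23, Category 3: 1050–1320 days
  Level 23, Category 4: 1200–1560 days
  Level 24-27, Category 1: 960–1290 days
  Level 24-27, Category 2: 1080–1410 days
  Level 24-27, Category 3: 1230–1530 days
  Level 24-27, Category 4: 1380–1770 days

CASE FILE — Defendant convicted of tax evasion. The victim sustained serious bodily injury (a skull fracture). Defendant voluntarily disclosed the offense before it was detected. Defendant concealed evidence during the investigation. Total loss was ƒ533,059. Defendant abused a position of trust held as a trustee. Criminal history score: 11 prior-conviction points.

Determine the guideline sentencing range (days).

Base offense level for tax evasion: 17.
§1 does not apply.
§2 applies (level before this adjustment is 17 ≥ 14, so +2): 17 + 2 = 19.
§3 applies: 19 + 3 = 22.
§4 applies: 22 + 3 = 25.
§5 applies: 25 − 1 = 24.
§6 applies: 24 + 4 = 28.
Level 28 exceeds the maximum of 27; capped at 27.
Final offense level: 27.
Criminal history: 11 prior points → Category 3 (7-11).
Level 27 falls in the 24-27 band.
Grid: Level 24-27 × Category 3 = 1230-1530 days.

1230-1530 days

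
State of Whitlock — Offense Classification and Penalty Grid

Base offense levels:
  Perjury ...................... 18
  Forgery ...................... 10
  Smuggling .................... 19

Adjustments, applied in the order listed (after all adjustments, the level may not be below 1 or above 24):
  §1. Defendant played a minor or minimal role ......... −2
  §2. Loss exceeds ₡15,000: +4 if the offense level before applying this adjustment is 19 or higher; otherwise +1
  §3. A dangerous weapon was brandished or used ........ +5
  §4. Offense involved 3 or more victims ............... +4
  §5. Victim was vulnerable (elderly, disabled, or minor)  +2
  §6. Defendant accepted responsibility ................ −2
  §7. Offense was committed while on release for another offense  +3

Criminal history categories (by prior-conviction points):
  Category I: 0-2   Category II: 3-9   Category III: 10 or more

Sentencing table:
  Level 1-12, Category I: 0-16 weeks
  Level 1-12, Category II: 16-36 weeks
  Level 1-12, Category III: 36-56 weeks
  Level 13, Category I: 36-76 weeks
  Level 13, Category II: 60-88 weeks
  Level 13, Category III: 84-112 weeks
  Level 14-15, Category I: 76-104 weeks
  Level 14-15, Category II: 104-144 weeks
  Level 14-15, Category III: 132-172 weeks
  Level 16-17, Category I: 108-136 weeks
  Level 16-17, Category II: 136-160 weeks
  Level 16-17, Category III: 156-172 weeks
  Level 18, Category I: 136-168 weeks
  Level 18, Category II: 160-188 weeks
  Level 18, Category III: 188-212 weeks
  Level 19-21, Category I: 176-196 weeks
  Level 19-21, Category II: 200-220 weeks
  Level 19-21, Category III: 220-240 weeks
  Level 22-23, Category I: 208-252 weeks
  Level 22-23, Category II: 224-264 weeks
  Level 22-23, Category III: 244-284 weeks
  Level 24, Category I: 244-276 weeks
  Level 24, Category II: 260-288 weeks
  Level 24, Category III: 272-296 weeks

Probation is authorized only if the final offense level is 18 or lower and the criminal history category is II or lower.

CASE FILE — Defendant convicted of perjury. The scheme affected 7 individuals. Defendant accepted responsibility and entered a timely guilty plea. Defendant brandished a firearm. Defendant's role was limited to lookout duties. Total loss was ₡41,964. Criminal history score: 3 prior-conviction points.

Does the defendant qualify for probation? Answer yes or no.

Base offense level for perjury: 18.
§1 applies: 18 − 2 = 16.
§2 applies (level before this adjustment is 16 < 19, so +1): 16 + 1 = 17.
§3 applies: 17 + 5 = 22.
§4 applies: 22 + 4 = 26.
§5 does not apply.
§6 applies: 26 − 2 = 24.
Final offense level: 24.
Criminal history: 3 prior points → Category II (3-9).
Level 24 falls in the 24 band.
Grid: Level 24 × Category II = 260-288 weeks.
Probation check: level 24 > 18 and category II ≤ II → not eligible.

No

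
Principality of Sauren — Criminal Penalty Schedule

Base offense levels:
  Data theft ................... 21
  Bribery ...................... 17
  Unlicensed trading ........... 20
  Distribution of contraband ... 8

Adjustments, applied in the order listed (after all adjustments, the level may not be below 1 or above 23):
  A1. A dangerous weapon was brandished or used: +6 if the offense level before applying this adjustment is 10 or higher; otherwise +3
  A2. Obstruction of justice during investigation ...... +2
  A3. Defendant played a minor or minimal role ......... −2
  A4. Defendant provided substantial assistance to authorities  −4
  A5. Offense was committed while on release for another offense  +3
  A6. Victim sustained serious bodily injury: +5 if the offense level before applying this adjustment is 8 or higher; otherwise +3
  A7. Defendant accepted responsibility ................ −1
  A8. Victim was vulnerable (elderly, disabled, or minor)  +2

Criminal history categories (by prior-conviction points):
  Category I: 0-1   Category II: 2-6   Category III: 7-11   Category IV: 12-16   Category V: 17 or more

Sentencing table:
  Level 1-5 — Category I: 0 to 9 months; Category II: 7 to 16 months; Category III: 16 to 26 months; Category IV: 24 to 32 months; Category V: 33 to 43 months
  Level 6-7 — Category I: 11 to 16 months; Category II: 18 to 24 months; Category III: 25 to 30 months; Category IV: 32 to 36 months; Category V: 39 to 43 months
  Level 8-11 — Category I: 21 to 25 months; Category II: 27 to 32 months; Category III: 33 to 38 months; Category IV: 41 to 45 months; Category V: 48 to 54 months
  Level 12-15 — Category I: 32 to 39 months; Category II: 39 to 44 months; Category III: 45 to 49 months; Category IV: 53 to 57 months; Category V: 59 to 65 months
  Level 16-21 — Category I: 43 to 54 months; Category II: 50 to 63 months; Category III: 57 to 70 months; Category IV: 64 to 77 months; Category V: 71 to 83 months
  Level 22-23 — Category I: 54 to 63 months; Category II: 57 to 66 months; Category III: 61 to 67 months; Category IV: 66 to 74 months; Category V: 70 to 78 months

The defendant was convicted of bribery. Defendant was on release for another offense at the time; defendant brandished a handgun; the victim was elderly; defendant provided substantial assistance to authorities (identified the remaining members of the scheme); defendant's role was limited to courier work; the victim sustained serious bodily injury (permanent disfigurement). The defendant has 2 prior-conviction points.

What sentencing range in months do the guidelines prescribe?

57-66 months

Base offense level for bribery: 17.
A1 applies (level before this adjustment is 17 ≥ 10, so +6): 17 + 6 = 23.
A3 applies: 23 − 2 = 21.
A4 applies: 21 − 4 = 17.
A5 applies: 17 + 3 = 20.
A6 applies (level before this adjustment is 20 ≥ 8, so +5): 20 + 5 = 25.
A8 applies: 25 + 2 = 27.
Level 27 exceeds the maximum of 23; capped at 23.
Final offense level: 23.
Criminal history: 2 prior points → Category II (2-6).
Level 23 falls in the 22-23 band.
Grid: Level 22-23 × Category II = 57-66 months.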